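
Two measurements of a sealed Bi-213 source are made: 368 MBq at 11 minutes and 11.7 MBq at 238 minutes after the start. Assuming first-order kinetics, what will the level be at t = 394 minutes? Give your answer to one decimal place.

Over Δt = 238 − 11 = 227 minutes, the level fell by a factor of 368/11.7 ≈ 31.453.
n = log₂(31.453) ≈ 4.9751 half-lives, so t½ = 227/4.9751 ≈ 45.627 minutes.
From t = 238 to t = 394: 11.7 × (1/2)^((394−238)/45.627) ≈ 1.0938 MBq.

1.1 MBq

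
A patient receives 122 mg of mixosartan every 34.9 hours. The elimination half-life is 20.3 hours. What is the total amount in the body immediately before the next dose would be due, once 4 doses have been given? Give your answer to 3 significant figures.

The 4 doses were given 139.6, 104.7, 69.8, 34.9 hours ago.
Total = 122·(1/2)^(139.6/20.3) + 122·(1/2)^(104.7/20.3) + 122·(1/2)^(69.8/20.3) + 122·(1/2)^(34.9/20.3)
      = 1.0381 + 3.4179 + 11.254 + 37.053 ≈ 52.763 mg.

52.8 mg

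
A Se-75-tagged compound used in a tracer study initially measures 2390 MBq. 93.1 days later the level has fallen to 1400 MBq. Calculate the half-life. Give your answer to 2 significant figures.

120 days

A/A₀ = 1400/2390 ≈ 0.58577.
n = log₂(1.7071) ≈ 0.77158 half-lives elapsed in 93.1 days.
t½ = 93.1/0.77158 ≈ 120.66 days.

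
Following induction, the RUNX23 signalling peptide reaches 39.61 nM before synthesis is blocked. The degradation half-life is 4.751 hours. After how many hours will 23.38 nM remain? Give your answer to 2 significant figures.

Fraction remaining = 23.38/39.61 ≈ 0.59025.
n = log₂(39.61/23.38) = ln(1.6942)/ln 2 ≈ 0.76059 half-lives.
t = n × t½ = 0.76059 × 4.751 ≈ 3.6136 hours.

3.6 hours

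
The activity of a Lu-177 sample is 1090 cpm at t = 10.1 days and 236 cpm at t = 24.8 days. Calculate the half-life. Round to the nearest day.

7 days

Over Δt = 24.8 − 10.1 = 14.7 days, the level fell by a factor of 1090/236 ≈ 4.6186.
n = log₂(4.6186) ≈ 2.2075 half-lives, so t½ = 14.7/2.2075 ≈ 6.6592 days.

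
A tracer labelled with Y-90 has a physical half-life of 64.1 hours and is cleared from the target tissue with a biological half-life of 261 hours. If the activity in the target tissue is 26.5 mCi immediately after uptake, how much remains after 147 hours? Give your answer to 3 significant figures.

1/t_eff = 1/t_phys + 1/t_biol = 1/64.1 + 1/261 = 0.019432 per hour.
t_eff = 64.1 × 261 / (64.1 + 261) ≈ 51.461 hours.
Remaining = 26.5 × (1/2)^(147/51.461) = 26.5 × (1/2)^2.8565 ≈ 3.6589 mCi.

3.66 mCi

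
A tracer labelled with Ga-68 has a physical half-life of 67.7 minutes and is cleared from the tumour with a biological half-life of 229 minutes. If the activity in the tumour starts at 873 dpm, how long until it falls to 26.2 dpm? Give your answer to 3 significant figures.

264 minutes

1/t_eff = 1/t_phys + 1/t_biol = 1/67.7 + 1/229 = 0.019138 per minute.
t_eff = 67.7 × 229 / (67.7 + 229) ≈ 52.252 minutes.
n = log₂(873/26.2) ≈ 5.0583; t = 5.0583 × 52.252 ≈ 264.31 minutes.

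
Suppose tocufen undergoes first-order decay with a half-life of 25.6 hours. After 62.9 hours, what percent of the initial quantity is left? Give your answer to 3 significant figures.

n = 62.9/25.6 ≈ 2.457 half-lives.
Fraction remaining = (1/2)^2.457 ≈ 0.18212, i.e. 18.212%.

18.2%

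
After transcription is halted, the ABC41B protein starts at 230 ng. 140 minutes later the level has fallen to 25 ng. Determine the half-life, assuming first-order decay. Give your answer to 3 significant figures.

43.7 minutes

A/A₀ = 25/230 ≈ 0.1087.
n = log₂(9.2) ≈ 3.2016 half-lives elapsed in 140 minutes.
t½ = 140/3.2016 ≈ 43.728 minutes.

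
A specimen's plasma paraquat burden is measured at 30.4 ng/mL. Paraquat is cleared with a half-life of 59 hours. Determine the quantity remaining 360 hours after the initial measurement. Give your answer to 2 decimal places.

0.44 ng/mL

Number of half-lives: n = 360/59 ≈ 6.1017.
Remaining = 30.4 × (1/2)^6.1017 = 30.4 × 0.014562 ≈ 0.44267 ng/mL.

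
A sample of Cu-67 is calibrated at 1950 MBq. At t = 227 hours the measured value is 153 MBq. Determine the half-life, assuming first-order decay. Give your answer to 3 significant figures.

A/A₀ = 153/1950 ≈ 0.078462.
n = log₂(12.745) ≈ 3.6719 half-lives elapsed in 227 hours.
t½ = 227/3.6719 ≈ 61.821 hours.

61.8 hours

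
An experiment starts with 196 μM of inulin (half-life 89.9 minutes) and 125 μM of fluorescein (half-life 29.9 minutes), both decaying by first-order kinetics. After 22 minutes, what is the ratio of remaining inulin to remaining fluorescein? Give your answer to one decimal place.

inulin: 196 × (1/2)^(22/89.9) = 196 × (1/2)^0.24472 ≈ 165.42 μM.
fluorescein: 125 × (1/2)^(22/29.9) = 125 × (1/2)^0.73579 ≈ 75.061 μM.
Ratio ≈ 165.42 / 75.061 ≈ 2.2038.

2.2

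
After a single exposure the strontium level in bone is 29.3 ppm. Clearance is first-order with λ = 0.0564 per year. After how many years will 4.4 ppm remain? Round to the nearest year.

t½ = ln 2 / λ = 0.69315 / 0.0564 ≈ 12.29 years.
Fraction remaining = 4.4/29.3 ≈ 0.15017.
n = log₂(29.3/4.4) = ln(6.6591)/ln 2 ≈ 2.7353 half-lives.
t = n × t½ = 2.7353 × 12.29 ≈ 33.617 years.

34 years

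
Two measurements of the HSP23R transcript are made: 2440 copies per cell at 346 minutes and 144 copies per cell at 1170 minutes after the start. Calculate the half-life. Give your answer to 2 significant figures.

200 minutes

Over Δt = 1170 − 346 = 824 minutes, the level fell by a factor of 2440/144 ≈ 16.944.
n = log₂(16.944) ≈ 4.0827 half-lives, so t½ = 824/4.0827 ≈ 201.83 minutes.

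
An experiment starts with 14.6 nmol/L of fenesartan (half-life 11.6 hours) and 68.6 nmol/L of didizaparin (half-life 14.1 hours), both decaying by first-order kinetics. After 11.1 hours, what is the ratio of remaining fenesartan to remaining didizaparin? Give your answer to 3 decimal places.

0.189

fenesartan: 14.6 × (1/2)^(11.1/11.6) = 14.6 × (1/2)^0.9569 ≈ 7.5214 nmol/L.
didizaparin: 68.6 × (1/2)^(11.1/14.1) = 68.6 × (1/2)^0.78723 ≈ 39.751 nmol/L.
Ratio ≈ 7.5214 / 39.751 ≈ 0.18921.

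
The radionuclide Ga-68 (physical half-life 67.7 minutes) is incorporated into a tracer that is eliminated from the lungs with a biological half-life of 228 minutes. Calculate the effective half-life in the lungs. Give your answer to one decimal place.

1/t_eff = 1/t_phys + 1/t_biol = 1/67.7 + 1/228 = 0.019157 per minute.
t_eff = 67.7 × 228 / (67.7 + 228) ≈ 52.2 minutes.

52.2 minutes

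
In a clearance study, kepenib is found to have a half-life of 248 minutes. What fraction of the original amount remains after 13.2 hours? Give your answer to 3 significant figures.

0.109

13.2 hours = 792 minutes.
n = 792/248 ≈ 3.1935 half-lives.
Fraction remaining = (1/2)^3.1935 ≈ 0.10931.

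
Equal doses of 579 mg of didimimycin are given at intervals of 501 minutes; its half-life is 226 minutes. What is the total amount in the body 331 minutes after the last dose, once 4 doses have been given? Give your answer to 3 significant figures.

267 mg

The 4 doses were given 1834, 1333, 832, 331 minutes ago.
Total = 579·(1/2)^(1834/226) + 579·(1/2)^(1333/226) + 579·(1/2)^(832/226) + 579·(1/2)^(331/226)
      = 2.0884 + 9.7081 + 45.13 + 209.79 ≈ 266.72 mg.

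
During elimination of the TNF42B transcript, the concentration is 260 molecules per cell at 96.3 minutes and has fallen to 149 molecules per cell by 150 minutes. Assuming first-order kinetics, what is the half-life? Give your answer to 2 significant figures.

Over Δt = 150 − 96.3 = 53.7 minutes, the level fell by a factor of 260/149 ≈ 1.745.
n = log₂(1.745) ≈ 0.8032 half-lives, so t½ = 53.7/0.8032 ≈ 66.858 minutes.

67 minutes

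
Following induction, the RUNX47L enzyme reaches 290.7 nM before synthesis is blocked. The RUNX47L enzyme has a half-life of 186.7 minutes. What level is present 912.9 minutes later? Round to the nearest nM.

Number of half-lives: n = 912.9/186.7 ≈ 4.8897.
Remaining = 290.7 × (1/2)^4.8897 = 290.7 × 0.033734 ≈ 9.8064 nM.

10 nM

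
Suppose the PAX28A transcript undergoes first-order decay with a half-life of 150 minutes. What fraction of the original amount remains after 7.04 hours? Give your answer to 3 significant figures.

0.142

7.04 hours = 422.4 minutes.
n = 422.4/150 ≈ 2.816 half-lives.
Fraction remaining = (1/2)^2.816 ≈ 0.142.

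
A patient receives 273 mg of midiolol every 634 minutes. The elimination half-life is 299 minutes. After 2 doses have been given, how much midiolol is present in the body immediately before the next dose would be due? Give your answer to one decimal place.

77.2 mg

The 2 doses were given 1268, 634 minutes ago.
Total = 273·(1/2)^(1268/299) + 273·(1/2)^(634/299)
      = 14.44 + 62.785 ≈ 77.225 mg.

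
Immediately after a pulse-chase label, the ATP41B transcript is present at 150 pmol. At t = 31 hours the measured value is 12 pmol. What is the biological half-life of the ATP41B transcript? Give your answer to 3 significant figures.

8.51 hours

A/A₀ = 12/150 ≈ 0.08.
n = log₂(12.5) ≈ 3.6439 half-lives elapsed in 31 hours.
t½ = 31/3.6439 ≈ 8.5075 hours.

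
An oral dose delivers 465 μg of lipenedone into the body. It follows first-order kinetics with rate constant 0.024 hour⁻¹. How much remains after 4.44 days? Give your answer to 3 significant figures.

t½ = ln 2 / k = 0.69315 / 0.024 ≈ 28.881 hours.
Convert the elapsed time: 4.44 days = 106.56 hours.
Number of half-lives: n = 106.56/28.881 ≈ 3.6896.
Remaining = 465 × (1/2)^3.6896 = 465 × 0.077503 ≈ 36.039 μg.

36.0 μg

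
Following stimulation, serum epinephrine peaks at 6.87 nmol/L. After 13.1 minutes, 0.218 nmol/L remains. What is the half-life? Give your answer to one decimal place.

2.6 minutes

A/A₀ = 0.218/6.87 ≈ 0.031732.
n = log₂(31.514) ≈ 4.9779 half-lives elapsed in 13.1 minutes.
t½ = 13.1/4.9779 ≈ 2.6316 minutes.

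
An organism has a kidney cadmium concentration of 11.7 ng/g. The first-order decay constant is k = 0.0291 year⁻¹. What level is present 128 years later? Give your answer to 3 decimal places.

0.282 ng/g

t½ = ln 2 / k = 0.69315 / 0.0291 ≈ 23.819 years.
Number of half-lives: n = 128/23.819 ≈ 5.3738.
Remaining = 11.7 × (1/2)^5.3738 = 11.7 × 0.024118 ≈ 0.28218 ng/g.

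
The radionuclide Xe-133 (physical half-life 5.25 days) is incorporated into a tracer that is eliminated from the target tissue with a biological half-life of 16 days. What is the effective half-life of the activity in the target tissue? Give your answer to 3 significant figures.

1/t_eff = 1/t_phys + 1/t_biol = 1/5.25 + 1/16 = 0.25298 per day.
t_eff = 5.25 × 16 / (5.25 + 16) ≈ 3.9529 days.

3.95 days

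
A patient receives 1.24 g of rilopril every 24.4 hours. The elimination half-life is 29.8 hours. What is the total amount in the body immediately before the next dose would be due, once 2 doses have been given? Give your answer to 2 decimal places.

The 2 doses were given 48.8, 24.4 hours ago.
Total = 1.24·(1/2)^(48.8/29.8) + 1.24·(1/2)^(24.4/29.8)
      = 0.39853 + 0.70298 ≈ 1.1015 g.

1.10 g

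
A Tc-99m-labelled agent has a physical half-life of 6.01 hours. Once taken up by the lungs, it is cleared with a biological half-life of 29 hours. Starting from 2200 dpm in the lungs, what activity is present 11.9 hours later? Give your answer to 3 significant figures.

1/t_eff = 1/t_phys + 1/t_biol = 1/6.01 + 1/29 = 0.20087 per hour.
t_eff = 6.01 × 29 / (6.01 + 29) ≈ 4.9783 hours.
Remaining = 2200 × (1/2)^(11.9/4.9783) = 2200 × (1/2)^2.3904 ≈ 419.61 dpm.

420 dpm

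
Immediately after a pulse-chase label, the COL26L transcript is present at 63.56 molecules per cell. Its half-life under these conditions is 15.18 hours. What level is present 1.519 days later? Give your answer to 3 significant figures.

12.0 molecules per cell

Convert the elapsed time: 1.519 days = 36.456 hours.
Number of half-lives: n = 36.456/15.18 ≈ 2.4016.
Remaining = 63.56 × (1/2)^2.4016 = 63.56 × 0.18926 ≈ 12.029 molecules per cell.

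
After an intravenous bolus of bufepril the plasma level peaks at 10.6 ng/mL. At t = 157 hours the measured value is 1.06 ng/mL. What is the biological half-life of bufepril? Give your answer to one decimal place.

A/A₀ = 1.06/10.6 ≈ 0.1.
n = log₂(10) ≈ 3.3219 half-lives elapsed in 157 hours.
t½ = 157/3.3219 ≈ 47.262 hours.

47.3 hours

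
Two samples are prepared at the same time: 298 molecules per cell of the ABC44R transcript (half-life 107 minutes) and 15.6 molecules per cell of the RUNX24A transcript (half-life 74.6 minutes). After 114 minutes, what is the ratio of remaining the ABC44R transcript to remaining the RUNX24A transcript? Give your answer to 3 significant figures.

26.3

ABC44R transcript: 298 × (1/2)^(114/107) = 298 × (1/2)^1.0654 ≈ 142.39 molecules per cell.
RUNX24A transcript: 15.6 × (1/2)^(114/74.6) = 15.6 × (1/2)^1.5282 ≈ 5.4089 molecules per cell.
Ratio ≈ 142.39 / 5.4089 ≈ 26.326.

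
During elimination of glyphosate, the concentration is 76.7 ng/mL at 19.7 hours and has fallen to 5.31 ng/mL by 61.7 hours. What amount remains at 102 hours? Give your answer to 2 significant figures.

0.41 ng/mL

Over Δt = 61.7 − 19.7 = 42 hours, the level fell by a factor of 76.7/5.31 ≈ 14.444.
n = log₂(14.444) ≈ 3.8524 half-lives, so t½ = 42/3.8524 ≈ 10.902 hours.
From t = 61.7 to t = 102: 5.31 × (1/2)^((102−61.7)/10.902) ≈ 0.40958 ng/mL.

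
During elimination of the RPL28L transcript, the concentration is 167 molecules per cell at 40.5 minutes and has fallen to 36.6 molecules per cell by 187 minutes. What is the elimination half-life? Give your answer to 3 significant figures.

66.9 minutes

Over Δt = 187 − 40.5 = 146.5 minutes, the level fell by a factor of 167/36.6 ≈ 4.5628.
n = log₂(4.5628) ≈ 2.1899 half-lives, so t½ = 146.5/2.1899 ≈ 66.897 minutes.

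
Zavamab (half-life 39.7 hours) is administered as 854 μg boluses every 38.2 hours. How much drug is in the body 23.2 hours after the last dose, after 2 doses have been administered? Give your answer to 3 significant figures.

The 2 doses were given 61.4, 23.2 hours ago.
Total = 854·(1/2)^(61.4/39.7) + 854·(1/2)^(23.2/39.7)
      = 292.34 + 569.56 ≈ 861.9 μg.

862 μg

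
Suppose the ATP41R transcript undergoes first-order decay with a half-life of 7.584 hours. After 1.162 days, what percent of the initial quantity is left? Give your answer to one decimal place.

1.162 days = 27.888 hours.
n = 27.888/7.584 ≈ 3.6772 half-lives.
Fraction remaining = (1/2)^3.6772 ≈ 0.078171, i.e. 7.8171%.

7.8%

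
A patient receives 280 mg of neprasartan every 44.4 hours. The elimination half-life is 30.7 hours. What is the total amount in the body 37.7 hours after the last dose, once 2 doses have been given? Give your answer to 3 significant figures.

163 mg

The 2 doses were given 82.1, 37.7 hours ago.
Total = 280·(1/2)^(82.1/30.7) + 280·(1/2)^(37.7/30.7)
      = 43.866 + 119.53 ≈ 163.4 mg.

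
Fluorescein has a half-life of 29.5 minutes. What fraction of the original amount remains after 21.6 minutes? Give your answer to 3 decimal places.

0.602

n = 21.6/29.5 ≈ 0.7322 half-lives.
Fraction remaining = (1/2)^0.7322 ≈ 0.60198.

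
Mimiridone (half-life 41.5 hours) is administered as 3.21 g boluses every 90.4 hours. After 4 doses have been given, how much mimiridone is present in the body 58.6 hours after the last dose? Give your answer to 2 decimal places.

1.54 g

The 4 doses were given 329.8, 239.4, 149, 58.6 hours ago.
Total = 3.21·(1/2)^(329.8/41.5) + 3.21·(1/2)^(239.4/41.5) + 3.21·(1/2)^(149/41.5) + 3.21·(1/2)^(58.6/41.5)
      = 0.013008 + 0.058879 + 0.2665 + 1.2062 ≈ 1.5446 g.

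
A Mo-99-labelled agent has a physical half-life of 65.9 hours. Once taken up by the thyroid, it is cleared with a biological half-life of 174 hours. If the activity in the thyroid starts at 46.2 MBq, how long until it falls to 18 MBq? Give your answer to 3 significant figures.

1/t_eff = 1/t_phys + 1/t_biol = 1/65.9 + 1/174 = 0.020922 per hour.
t_eff = 65.9 × 174 / (65.9 + 174) ≈ 47.797 hours.
n = log₂(46.2/18) ≈ 1.3599; t = 1.3599 × 47.797 ≈ 65 hours.

65.0 hours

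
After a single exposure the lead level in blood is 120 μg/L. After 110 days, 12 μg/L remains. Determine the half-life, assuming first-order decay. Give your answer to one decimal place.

33.1 days

A/A₀ = 12/120 ≈ 0.1.
n = log₂(10) ≈ 3.3219 half-lives elapsed in 110 days.
t½ = 110/3.3219 ≈ 33.113 days.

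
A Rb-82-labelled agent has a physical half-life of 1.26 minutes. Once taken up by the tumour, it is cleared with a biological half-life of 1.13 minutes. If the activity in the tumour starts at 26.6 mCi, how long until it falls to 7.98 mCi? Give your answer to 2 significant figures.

1.0 minutes

1/t_eff = 1/t_phys + 1/t_biol = 1/1.26 + 1/1.13 = 1.6786 per minute.
t_eff = 1.26 × 1.13 / (1.26 + 1.13) ≈ 0.59573 minutes.
n = log₂(26.6/7.98) ≈ 1.737; t = 1.737 × 0.59573 ≈ 1.0348 minutes.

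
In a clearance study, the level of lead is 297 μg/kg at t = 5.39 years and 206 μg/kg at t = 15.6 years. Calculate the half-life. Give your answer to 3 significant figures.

19.3 years

Over Δt = 15.6 − 5.39 = 10.21 years, the level fell by a factor of 297/206 ≈ 1.4417.
n = log₂(1.4417) ≈ 0.52782 half-lives, so t½ = 10.21/0.52782 ≈ 19.344 years.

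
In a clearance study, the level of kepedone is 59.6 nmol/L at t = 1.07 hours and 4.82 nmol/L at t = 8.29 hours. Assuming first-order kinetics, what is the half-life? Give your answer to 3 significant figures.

Over Δt = 8.29 − 1.07 = 7.22 hours, the level fell by a factor of 59.6/4.82 ≈ 12.365.
n = log₂(12.365) ≈ 3.6282 half-lives, so t½ = 7.22/3.6282 ≈ 1.99 hours.

1.99 hours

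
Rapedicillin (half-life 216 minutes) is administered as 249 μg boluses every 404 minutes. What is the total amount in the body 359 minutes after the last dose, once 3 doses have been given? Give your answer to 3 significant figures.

The 3 doses were given 1167, 763, 359 minutes ago.
Total = 249·(1/2)^(1167/216) + 249·(1/2)^(763/216) + 249·(1/2)^(359/216)
      = 5.8857 + 21.52 + 78.682 ≈ 106.09 μg.

106 μg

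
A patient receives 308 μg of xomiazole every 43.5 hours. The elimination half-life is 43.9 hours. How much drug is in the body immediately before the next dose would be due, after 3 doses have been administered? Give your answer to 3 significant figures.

The 3 doses were given 130.5, 87, 43.5 hours ago.
Total = 308·(1/2)^(130.5/43.9) + 308·(1/2)^(87/43.9) + 308·(1/2)^(43.5/43.9)
      = 39.236 + 77.979 + 154.98 ≈ 272.19 μg.

272 μg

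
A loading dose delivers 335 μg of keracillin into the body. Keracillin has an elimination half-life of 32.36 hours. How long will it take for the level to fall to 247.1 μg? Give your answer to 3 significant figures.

Fraction remaining = 247.1/335 ≈ 0.73761.
n = log₂(335/247.1) = ln(1.3557)/ln 2 ≈ 0.43907 half-lives.
t = n × t½ = 0.43907 × 32.36 ≈ 14.208 hours.

14.2 hours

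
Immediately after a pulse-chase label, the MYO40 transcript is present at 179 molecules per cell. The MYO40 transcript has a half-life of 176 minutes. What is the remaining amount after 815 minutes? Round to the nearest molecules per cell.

7 molecules per cell

Number of half-lives: n = 815/176 ≈ 4.6307.
Remaining = 179 × (1/2)^4.6307 = 179 × 0.040367 ≈ 7.2257 molecules per cell.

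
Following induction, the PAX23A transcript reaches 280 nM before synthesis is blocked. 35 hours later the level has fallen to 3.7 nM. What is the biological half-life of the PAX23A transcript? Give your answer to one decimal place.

5.6 hours

A/A₀ = 3.7/280 ≈ 0.013214.
n = log₂(75.676) ≈ 6.2418 half-lives elapsed in 35 hours.
t½ = 35/6.2418 ≈ 5.6074 hours.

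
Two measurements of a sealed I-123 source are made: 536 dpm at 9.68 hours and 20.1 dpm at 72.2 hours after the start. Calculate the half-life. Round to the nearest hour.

13 hours

Over Δt = 72.2 − 9.68 = 62.52 hours, the level fell by a factor of 536/20.1 ≈ 26.667.
n = log₂(26.667) ≈ 4.737 half-lives, so t½ = 62.52/4.737 ≈ 13.198 hours.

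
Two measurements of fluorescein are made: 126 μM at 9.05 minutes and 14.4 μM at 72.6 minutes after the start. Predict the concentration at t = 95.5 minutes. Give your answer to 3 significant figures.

Over Δt = 72.6 − 9.05 = 63.55 minutes, the level fell by a factor of 126/14.4 ≈ 8.75.
n = log₂(8.75) ≈ 3.1293 half-lives, so t½ = 63.55/3.1293 ≈ 20.308 minutes.
From t = 72.6 to t = 95.5: 14.4 × (1/2)^((95.5−72.6)/20.308) ≈ 6.5904 μM.

6.59 μM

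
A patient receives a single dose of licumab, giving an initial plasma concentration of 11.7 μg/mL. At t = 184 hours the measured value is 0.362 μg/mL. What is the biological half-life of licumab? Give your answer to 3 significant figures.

A/A₀ = 0.362/11.7 ≈ 0.03094.
n = log₂(32.32) ≈ 5.0144 half-lives elapsed in 184 hours.
t½ = 184/5.0144 ≈ 36.695 hours.

36.7 hours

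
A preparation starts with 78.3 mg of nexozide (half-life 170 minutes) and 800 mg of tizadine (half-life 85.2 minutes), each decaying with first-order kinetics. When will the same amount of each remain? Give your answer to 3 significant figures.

573 minutes

Set 78.3·(1/2)^(t/170) = 800·(1/2)^(t/85.2).
Taking log₂: log₂(78.3/800) = t·(1/170 − 1/85.2).
log₂(0.097875) = -3.3529; 1/170 − 1/85.2 = -0.0058547.
t = -3.3529 / -0.0058547 ≈ 572.68 minutes.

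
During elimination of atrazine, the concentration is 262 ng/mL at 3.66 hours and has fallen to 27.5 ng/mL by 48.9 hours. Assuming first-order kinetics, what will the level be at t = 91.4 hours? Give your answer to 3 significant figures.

3.31 ng/mL

Over Δt = 48.9 − 3.66 = 45.24 hours, the level fell by a factor of 262/27.5 ≈ 9.5273.
n = log₂(9.5273) ≈ 3.2521 half-lives, so t½ = 45.24/3.2521 ≈ 13.911 hours.
From t = 48.9 to t = 91.4: 27.5 × (1/2)^((91.4−48.9)/13.911) ≈ 3.3087 ng/mL.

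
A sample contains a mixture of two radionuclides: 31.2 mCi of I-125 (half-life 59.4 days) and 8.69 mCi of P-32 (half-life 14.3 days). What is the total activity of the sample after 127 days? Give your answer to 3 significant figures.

7.11 mCi

I-125: 31.2 × (1/2)^(127/59.4) = 31.2 × (1/2)^2.138 ≈ 7.0882 mCi.
P-32: 8.69 × (1/2)^(127/14.3) = 8.69 × (1/2)^8.8811 ≈ 0.01843 mCi.
Total = 7.0882 + 0.01843 ≈ 7.1067 mCi.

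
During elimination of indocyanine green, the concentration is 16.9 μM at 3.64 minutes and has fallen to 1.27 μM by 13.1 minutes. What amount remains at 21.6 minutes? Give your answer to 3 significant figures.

Over Δt = 13.1 − 3.64 = 9.46 minutes, the level fell by a factor of 16.9/1.27 ≈ 13.307.
n = log₂(13.307) ≈ 3.7341 half-lives, so t½ = 9.46/3.7341 ≈ 2.5334 minutes.
From t = 13.1 to t = 21.6: 1.27 × (1/2)^((21.6−13.1)/2.5334) ≈ 0.12411 μM.

0.124 μM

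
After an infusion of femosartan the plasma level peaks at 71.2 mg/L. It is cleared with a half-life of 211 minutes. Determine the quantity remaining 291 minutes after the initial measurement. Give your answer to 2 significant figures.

Number of half-lives: n = 291/211 ≈ 1.3791.
Remaining = 71.2 × (1/2)^1.3791 = 71.2 × 0.38445 ≈ 27.373 mg/L.

27 mg/L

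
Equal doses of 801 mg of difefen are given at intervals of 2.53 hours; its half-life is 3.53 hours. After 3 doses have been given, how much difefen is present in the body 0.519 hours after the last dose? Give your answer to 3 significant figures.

1430 mg

The 3 doses were given 5.579, 3.049, 0.519 hours ago.
Total = 801·(1/2)^(5.579/3.53) + 801·(1/2)^(3.049/3.53) + 801·(1/2)^(0.519/3.53)
      = 267.84 + 440.17 + 723.39 ≈ 1431.4 mg.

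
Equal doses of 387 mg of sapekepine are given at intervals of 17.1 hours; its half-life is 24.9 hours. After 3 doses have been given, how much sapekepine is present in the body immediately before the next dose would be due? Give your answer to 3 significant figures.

483 mg

The 3 doses were given 51.3, 34.2, 17.1 hours ago.
Total = 387·(1/2)^(51.3/24.9) + 387·(1/2)^(34.2/24.9) + 387·(1/2)^(17.1/24.9)
      = 92.793 + 149.36 + 240.42 ≈ 482.58 mg.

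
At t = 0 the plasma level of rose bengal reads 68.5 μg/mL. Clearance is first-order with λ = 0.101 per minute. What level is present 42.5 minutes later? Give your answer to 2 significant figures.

0.94 μg/mL

t½ = ln 2 / λ = 0.69315 / 0.101 ≈ 6.8628 minutes.
Number of half-lives: n = 42.5/6.8628 ≈ 6.1928.
Remaining = 68.5 × (1/2)^6.1928 = 68.5 × 0.013671 ≈ 0.93644 μg/mL.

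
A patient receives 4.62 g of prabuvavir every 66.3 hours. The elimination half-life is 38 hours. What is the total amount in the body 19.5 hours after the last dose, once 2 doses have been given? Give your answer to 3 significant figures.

The 2 doses were given 85.8, 19.5 hours ago.
Total = 4.62·(1/2)^(85.8/38) + 4.62·(1/2)^(19.5/38)
      = 0.96594 + 3.2372 ≈ 4.2031 g.

4.20 g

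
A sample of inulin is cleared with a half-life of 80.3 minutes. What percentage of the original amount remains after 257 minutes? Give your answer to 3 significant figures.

10.9%

n = 257/80.3 ≈ 3.2005 half-lives.
Fraction remaining = (1/2)^3.2005 ≈ 0.10878, i.e. 10.878%.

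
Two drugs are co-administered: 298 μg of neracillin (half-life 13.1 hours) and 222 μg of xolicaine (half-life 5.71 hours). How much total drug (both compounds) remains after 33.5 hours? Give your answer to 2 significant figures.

54 μg

neracillin: 298 × (1/2)^(33.5/13.1) = 298 × (1/2)^2.5573 ≈ 50.63 μg.
xolicaine: 222 × (1/2)^(33.5/5.71) = 222 × (1/2)^5.8669 ≈ 3.804 μg.
Total = 50.63 + 3.804 ≈ 54.434 μg.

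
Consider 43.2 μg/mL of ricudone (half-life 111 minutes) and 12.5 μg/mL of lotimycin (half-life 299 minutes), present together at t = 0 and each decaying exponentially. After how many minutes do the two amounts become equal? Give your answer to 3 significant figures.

Set 43.2·(1/2)^(t/111) = 12.5·(1/2)^(t/299).
Taking log₂: log₂(43.2/12.5) = t·(1/111 − 1/299).
log₂(3.456) = 1.7891; 1/111 − 1/299 = 0.0056645.
t = 1.7891 / 0.0056645 ≈ 315.84 minutes.

316 minutes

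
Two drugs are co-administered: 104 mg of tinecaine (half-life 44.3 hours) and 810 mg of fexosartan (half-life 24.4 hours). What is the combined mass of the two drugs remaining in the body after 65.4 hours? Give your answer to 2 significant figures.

tinecaine: 104 × (1/2)^(65.4/44.3) = 104 × (1/2)^1.4763 ≈ 37.379 mg.
fexosartan: 810 × (1/2)^(65.4/24.4) = 810 × (1/2)^2.6803 ≈ 126.36 mg.
Total = 37.379 + 126.36 ≈ 163.74 mg.

160 mg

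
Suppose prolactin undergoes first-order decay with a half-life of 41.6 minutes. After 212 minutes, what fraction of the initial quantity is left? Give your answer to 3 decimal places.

n = 212/41.6 ≈ 5.0962 half-lives.
Fraction remaining = (1/2)^5.0962 ≈ 0.029235.

0.029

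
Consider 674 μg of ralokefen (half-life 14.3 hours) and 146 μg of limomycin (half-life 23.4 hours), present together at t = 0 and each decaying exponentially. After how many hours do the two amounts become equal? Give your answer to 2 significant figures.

81 hours

Set 674·(1/2)^(t/14.3) = 146·(1/2)^(t/23.4).
Taking log₂: log₂(674/146) = t·(1/14.3 − 1/23.4).
log₂(4.6164) = 2.2068; 1/14.3 − 1/23.4 = 0.027195.
t = 2.2068 / 0.027195 ≈ 81.146 hours.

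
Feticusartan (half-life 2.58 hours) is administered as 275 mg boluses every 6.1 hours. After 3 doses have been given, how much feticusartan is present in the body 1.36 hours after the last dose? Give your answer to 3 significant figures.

235 mg

The 3 doses were given 13.56, 7.46, 1.36 hours ago.
Total = 275·(1/2)^(13.56/2.58) + 275·(1/2)^(7.46/2.58) + 275·(1/2)^(1.36/2.58)
      = 7.1974 + 37.061 + 190.83 ≈ 235.09 mg.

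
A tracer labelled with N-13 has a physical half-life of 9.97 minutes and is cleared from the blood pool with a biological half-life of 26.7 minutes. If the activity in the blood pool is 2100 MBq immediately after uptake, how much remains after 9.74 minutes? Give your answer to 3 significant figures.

1/t_eff = 1/t_phys + 1/t_biol = 1/9.97 + 1/26.7 = 0.13775 per minute.
t_eff = 9.97 × 26.7 / (9.97 + 26.7) ≈ 7.2593 minutes.
Remaining = 2100 × (1/2)^(9.74/7.2593) = 2100 × (1/2)^1.3417 ≈ 828.55 MBq.

829 MBq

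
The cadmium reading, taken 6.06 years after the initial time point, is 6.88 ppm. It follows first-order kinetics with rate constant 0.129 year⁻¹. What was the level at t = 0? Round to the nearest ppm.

15 ppm

t½ = ln 2 / k = 0.69315 / 0.129 ≈ 5.3732 years.
Number of half-lives elapsed: n = 6.06/5.3732 ≈ 1.1278.
A₀ = A × 2^n = 6.88 × 2^1.1278 = 6.88 × 2.1853 ≈ 15.035 ppm.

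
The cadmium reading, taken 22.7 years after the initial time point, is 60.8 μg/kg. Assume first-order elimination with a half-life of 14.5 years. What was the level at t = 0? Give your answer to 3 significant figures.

Number of half-lives elapsed: n = 22.7/14.5 ≈ 1.5655.
A₀ = A × 2^n = 60.8 × 2^1.5655 = 60.8 × 2.9598 ≈ 179.96 μg/kg.

180 μg/kg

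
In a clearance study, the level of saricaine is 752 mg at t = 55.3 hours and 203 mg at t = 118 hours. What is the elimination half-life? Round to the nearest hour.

33 hours

Over Δt = 118 − 55.3 = 62.7 hours, the level fell by a factor of 752/203 ≈ 3.7044.
n = log₂(3.7044) ≈ 1.8893 half-lives, so t½ = 62.7/1.8893 ≈ 33.188 hours.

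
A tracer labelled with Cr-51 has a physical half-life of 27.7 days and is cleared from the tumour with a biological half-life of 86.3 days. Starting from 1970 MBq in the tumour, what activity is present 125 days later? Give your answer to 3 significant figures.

31.6 MBq

1/t_eff = 1/t_phys + 1/t_biol = 1/27.7 + 1/86.3 = 0.047689 per day.
t_eff = 27.7 × 86.3 / (27.7 + 86.3) ≈ 20.969 days.
Remaining = 1970 × (1/2)^(125/20.969) = 1970 × (1/2)^5.9611 ≈ 31.623 MBq.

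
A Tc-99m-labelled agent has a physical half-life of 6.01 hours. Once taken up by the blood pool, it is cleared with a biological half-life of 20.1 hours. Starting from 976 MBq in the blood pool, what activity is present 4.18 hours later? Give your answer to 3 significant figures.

1/t_eff = 1/t_phys + 1/t_biol = 1/6.01 + 1/20.1 = 0.21614 per hour.
t_eff = 6.01 × 20.1 / (6.01 + 20.1) ≈ 4.6266 hours.
Remaining = 976 × (1/2)^(4.18/4.6266) = 976 × (1/2)^0.90347 ≈ 521.77 MBq.

522 MBq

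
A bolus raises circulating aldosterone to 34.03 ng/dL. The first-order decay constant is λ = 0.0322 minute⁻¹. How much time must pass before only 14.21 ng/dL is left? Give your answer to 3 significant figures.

27.1 minutes

t½ = ln 2 / λ = 0.69315 / 0.0322 ≈ 21.526 minutes.
Fraction remaining = 14.21/34.03 ≈ 0.41757.
n = log₂(34.03/14.21) = ln(2.3948)/ln 2 ≈ 1.2599 half-lives.
t = n × t½ = 1.2599 × 21.526 ≈ 27.121 minutes.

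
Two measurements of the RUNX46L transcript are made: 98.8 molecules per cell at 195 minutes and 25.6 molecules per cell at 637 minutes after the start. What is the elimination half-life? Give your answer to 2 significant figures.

Over Δt = 637 − 195 = 442 minutes, the level fell by a factor of 98.8/25.6 ≈ 3.8594.
n = log₂(3.8594) ≈ 1.9484 half-lives, so t½ = 442/1.9484 ≈ 226.86 minutes.

230 minutes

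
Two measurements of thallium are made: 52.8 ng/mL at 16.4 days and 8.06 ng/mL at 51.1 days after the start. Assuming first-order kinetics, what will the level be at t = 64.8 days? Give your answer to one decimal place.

3.8 ng/mL

Over Δt = 51.1 − 16.4 = 34.7 days, the level fell by a factor of 52.8/8.06 ≈ 6.5509.
n = log₂(6.5509) ≈ 2.7117 half-lives, so t½ = 34.7/2.7117 ≈ 12.796 days.
From t = 51.1 to t = 64.8: 8.06 × (1/2)^((64.8−51.1)/12.796) ≈ 3.8375 ng/mL.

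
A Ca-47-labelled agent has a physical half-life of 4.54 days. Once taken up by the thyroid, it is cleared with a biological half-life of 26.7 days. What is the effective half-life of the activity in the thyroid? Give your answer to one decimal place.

1/t_eff = 1/t_phys + 1/t_biol = 1/4.54 + 1/26.7 = 0.25772 per day.
t_eff = 4.54 × 26.7 / (4.54 + 26.7) ≈ 3.8802 days.

3.9 days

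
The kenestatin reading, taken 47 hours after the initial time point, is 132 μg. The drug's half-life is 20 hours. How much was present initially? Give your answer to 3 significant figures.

Number of half-lives elapsed: n = 47/20 ≈ 2.35.
A₀ = A × 2^n = 132 × 2^2.35 = 132 × 5.0982 ≈ 672.97 μg.

673 μg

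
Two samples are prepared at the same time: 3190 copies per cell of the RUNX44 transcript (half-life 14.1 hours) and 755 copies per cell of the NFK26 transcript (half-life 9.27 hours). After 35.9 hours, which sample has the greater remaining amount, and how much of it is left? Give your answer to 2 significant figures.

RUNX44 transcript: 3190 × (1/2)^2.5461 ≈ 546.18 copies per cell.
NFK26 transcript: 755 × (1/2)^3.8727 ≈ 51.54 copies per cell.
RUNX44 transcript has more remaining, at ≈ 546.18 copies per cell.

RUNX44 transcript, 550 copies per cell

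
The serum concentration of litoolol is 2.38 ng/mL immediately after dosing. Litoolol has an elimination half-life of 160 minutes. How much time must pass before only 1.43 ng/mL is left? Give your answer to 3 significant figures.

118 minutes

Fraction remaining = 1.43/2.38 ≈ 0.60084.
n = log₂(2.38/1.43) = ln(1.6643)/ln 2 ≈ 0.73495 half-lives.
t = n × t½ = 0.73495 × 160 ≈ 117.59 minutes.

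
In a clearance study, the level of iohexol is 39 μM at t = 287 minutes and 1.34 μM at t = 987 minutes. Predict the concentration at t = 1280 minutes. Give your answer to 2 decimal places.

Over Δt = 987 − 287 = 700 minutes, the level fell by a factor of 39/1.34 ≈ 29.104.
n = log₂(29.104) ≈ 4.8632 half-lives, so t½ = 700/4.8632 ≈ 143.94 minutes.
From t = 987 to t = 1280: 1.34 × (1/2)^((1280−987)/143.94) ≈ 0.32684 μM.

0.33 μM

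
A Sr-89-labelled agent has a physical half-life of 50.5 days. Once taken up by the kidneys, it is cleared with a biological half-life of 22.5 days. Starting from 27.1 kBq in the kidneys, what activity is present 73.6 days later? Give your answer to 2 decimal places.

1/t_eff = 1/t_phys + 1/t_biol = 1/50.5 + 1/22.5 = 0.064246 per day.
t_eff = 50.5 × 22.5 / (50.5 + 22.5) ≈ 15.565 days.
Remaining = 27.1 × (1/2)^(73.6/15.565) = 27.1 × (1/2)^4.7285 ≈ 1.0222 kBq.

1.02 kBq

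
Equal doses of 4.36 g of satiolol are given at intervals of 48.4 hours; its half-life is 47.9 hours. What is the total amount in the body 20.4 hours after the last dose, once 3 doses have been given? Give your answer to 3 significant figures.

5.66 g

The 3 doses were given 117.2, 68.8, 20.4 hours ago.
Total = 4.36·(1/2)^(117.2/47.9) + 4.36·(1/2)^(68.8/47.9) + 4.36·(1/2)^(20.4/47.9)
      = 0.79972 + 1.6111 + 3.2455 ≈ 5.6563 g.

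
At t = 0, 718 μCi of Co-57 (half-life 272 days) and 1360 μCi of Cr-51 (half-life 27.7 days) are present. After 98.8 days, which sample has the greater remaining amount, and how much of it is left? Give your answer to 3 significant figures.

Co-57, 558 μCi

Co-57: 718 × (1/2)^0.36324 ≈ 558.19 μCi.
Cr-51: 1360 × (1/2)^3.5668 ≈ 114.77 μCi.
Co-57 has more remaining, at ≈ 558.19 μCi.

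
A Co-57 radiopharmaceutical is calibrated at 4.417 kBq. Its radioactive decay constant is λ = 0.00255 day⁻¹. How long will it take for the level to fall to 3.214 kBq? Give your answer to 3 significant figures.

125 days

t½ = ln 2 / λ = 0.69315 / 0.00255 ≈ 271.82 days.
Fraction remaining = 3.214/4.417 ≈ 0.72764.
n = log₂(4.417/3.214) = ln(1.3743)/ln 2 ≈ 0.4587 half-lives.
t = n × t½ = 0.4587 × 271.82 ≈ 124.68 days.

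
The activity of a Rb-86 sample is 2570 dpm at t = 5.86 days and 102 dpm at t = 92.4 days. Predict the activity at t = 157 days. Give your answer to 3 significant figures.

Over Δt = 92.4 − 5.86 = 86.54 days, the level fell by a factor of 2570/102 ≈ 25.196.
n = log₂(25.196) ≈ 4.6551 half-lives, so t½ = 86.54/4.6551 ≈ 18.59 days.
From t = 92.4 to t = 157: 102 × (1/2)^((157−92.4)/18.59) ≈ 9.1736 dpm.

9.17 dpm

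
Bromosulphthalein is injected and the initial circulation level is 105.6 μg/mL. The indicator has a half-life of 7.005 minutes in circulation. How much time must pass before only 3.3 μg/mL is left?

3.3/105.6 = 1/32, so 5 half-lives have elapsed.
t = 5 × 7.005 = 35.025 minutes.

35.025 minutes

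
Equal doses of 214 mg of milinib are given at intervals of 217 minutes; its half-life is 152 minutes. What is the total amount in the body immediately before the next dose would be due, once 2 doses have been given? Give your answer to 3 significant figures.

The 2 doses were given 434, 217 minutes ago.
Total = 214·(1/2)^(434/152) + 214·(1/2)^(217/152)
      = 29.573 + 79.553 ≈ 109.13 mg.

109 mg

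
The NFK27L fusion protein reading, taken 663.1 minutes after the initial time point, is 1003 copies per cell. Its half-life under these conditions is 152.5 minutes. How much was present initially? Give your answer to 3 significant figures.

20400 copies per cell

Number of half-lives elapsed: n = 663.1/152.5 ≈ 4.3482.
A₀ = A × 2^n = 1003 × 2^4.3482 = 1003 × 20.367 ≈ 20429 copies per cell.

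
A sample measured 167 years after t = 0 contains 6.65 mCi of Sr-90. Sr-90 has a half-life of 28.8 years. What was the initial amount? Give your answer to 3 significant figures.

370 mCi

Number of half-lives elapsed: n = 167/28.8 ≈ 5.7986.
A₀ = A × 2^n = 6.65 × 2^5.7986 = 6.65 × 55.662 ≈ 370.15 mCi.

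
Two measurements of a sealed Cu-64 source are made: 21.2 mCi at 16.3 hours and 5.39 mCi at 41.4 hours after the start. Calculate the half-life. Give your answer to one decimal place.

Over Δt = 41.4 − 16.3 = 25.1 hours, the level fell by a factor of 21.2/5.39 ≈ 3.9332.
n = log₂(3.9332) ≈ 1.9757 half-lives, so t½ = 25.1/1.9757 ≈ 12.704 hours.

12.7 hours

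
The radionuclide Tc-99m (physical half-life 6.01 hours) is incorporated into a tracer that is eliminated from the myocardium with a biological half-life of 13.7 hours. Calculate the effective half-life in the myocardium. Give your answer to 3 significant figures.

4.18 hours

1/t_eff = 1/t_phys + 1/t_biol = 1/6.01 + 1/13.7 = 0.23938 per hour.
t_eff = 6.01 × 13.7 / (6.01 + 13.7) ≈ 4.1774 hours.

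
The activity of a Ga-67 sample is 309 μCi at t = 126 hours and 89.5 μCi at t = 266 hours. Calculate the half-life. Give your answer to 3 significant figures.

78.3 hours

Over Δt = 266 − 126 = 140 hours, the level fell by a factor of 309/89.5 ≈ 3.4525.
n = log₂(3.4525) ≈ 1.7876 half-lives, so t½ = 140/1.7876 ≈ 78.315 hours.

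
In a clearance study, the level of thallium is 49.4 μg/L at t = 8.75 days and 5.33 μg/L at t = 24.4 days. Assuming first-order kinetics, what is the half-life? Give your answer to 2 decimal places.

4.87 days

Over Δt = 24.4 − 8.75 = 15.65 days, the level fell by a factor of 49.4/5.33 ≈ 9.2683.
n = log₂(9.2683) ≈ 3.2123 half-lives, so t½ = 15.65/3.2123 ≈ 4.8719 days.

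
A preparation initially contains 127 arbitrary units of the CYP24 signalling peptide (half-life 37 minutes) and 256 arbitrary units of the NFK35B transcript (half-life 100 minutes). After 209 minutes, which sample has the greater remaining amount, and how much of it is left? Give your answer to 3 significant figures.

NFK35B transcript, 60.1 arbitrary units

CYP24 signalling peptide: 127 × (1/2)^5.6486 ≈ 2.5316 arbitrary units.
NFK35B transcript: 256 × (1/2)^2.09 ≈ 60.129 arbitrary units.
NFK35B transcript has more remaining, at ≈ 60.129 arbitrary units.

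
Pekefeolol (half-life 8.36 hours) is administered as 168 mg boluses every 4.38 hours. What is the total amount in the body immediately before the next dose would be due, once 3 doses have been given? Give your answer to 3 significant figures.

255 mg

The 3 doses were given 13.14, 8.76, 4.38 hours ago.
Total = 168·(1/2)^(13.14/8.36) + 168·(1/2)^(8.76/8.36) + 168·(1/2)^(4.38/8.36)
      = 56.514 + 81.26 + 116.84 ≈ 254.61 mg.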